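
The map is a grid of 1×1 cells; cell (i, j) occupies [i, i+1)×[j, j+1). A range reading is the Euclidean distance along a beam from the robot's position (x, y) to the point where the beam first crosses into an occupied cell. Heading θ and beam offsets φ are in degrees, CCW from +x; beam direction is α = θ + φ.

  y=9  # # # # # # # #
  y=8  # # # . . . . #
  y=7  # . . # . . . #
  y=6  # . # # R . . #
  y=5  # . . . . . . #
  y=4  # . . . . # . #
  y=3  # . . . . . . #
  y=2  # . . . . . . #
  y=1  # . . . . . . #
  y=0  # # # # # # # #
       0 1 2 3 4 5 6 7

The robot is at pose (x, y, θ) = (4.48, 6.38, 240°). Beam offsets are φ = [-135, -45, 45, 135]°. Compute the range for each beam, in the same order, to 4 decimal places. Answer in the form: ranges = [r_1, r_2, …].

ranges = [2.7124, 0.4969, 2.0091, 2.6089]

beam 1: φ=-135°, α=105°
  d=(-0.2588,0.9659)  start (4,6)  tX=1.8546 tY=0.6419  stride 1/|dx|=3.8637 1/|dy|=1.0353
    cross y-line → (4,7), t=0.6419
    cross y-line → (4,8), t=1.6771
    cross x-line → (3,8), t=1.8546
    cross y-line → (3,9), t=2.7124 (wall)
  → r_1 = 2.7124
beam 2: φ=-45°, α=195°
  d=(-0.9659,-0.2588)  start (4,6)  tX=0.4969 tY=1.4682  stride 1/|dx|=1.0353 1/|dy|=3.8637
    cross x-line → (3,6), t=0.4969 (wall)
  → r_2 = 0.4969
beam 3: φ=45°, α=285°
  d=(0.2588,-0.9659)  start (4,6)  tX=2.0091 tY=0.3934  stride 1/|dx|=3.8637 1/|dy|=1.0353
    cross y-line → (4,5), t=0.3934
    cross y-line → (4,4), t=1.4287
    cross x-line → (5,4), t=2.0091 (wall)
  → r_3 = 2.0091
beam 4: φ=135°, α=15°
  d=(0.9659,0.2588)  start (4,6)  tX=0.5383 tY=2.3955  stride 1/|dx|=1.0353 1/|dy|=3.8637
    cross x-line → (5,6), t=0.5383
    cross x-line → (6,6), t=1.5736
    cross y-line → (6,7), t=2.3955
    cross x-line → (7,7), t=2.6089 (wall)
  → r_4 = 2.6089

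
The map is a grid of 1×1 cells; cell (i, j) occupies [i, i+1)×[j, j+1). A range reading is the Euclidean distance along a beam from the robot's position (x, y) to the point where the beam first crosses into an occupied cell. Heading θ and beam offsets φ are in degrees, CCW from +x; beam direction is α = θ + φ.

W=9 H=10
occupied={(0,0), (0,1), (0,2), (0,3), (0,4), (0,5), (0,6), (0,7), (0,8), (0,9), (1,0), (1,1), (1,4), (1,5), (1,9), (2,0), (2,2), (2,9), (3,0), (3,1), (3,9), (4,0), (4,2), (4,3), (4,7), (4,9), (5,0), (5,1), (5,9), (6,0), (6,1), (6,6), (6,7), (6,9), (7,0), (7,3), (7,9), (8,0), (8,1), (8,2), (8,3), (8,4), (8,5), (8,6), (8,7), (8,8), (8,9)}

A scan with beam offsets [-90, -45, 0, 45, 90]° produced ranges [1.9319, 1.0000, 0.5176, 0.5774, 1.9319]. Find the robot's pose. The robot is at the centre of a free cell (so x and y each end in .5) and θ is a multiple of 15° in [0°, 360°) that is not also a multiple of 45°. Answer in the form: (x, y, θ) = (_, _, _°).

The pose lattice has 43·16 = 688 candidates. Test each by forward raycasting.
  (4.5, 5.5, 210°): beam 1 = 4.0415 ≠ 1.9319 ✗
  (5.5, 2.5, 120°): beam 1 = 1.7321 ≠ 1.9319 ✗
  (2.5, 8.5, 195°): beam 1 = 0.5176 ≠ 1.9319 ✗
  (5.5, 6.5, 15°): beam 1 = 4.6587 ≠ 1.9319 ✗
  …
  (4.5, 8.5, 75°): r_1=1.9319, r_2=1.0000, r_3=0.5176, r_4=0.5774, r_5=1.9319 — all match ✓
No second candidate reproduces the full scan.

(x, y, θ) = (4.5, 8.5, 75°)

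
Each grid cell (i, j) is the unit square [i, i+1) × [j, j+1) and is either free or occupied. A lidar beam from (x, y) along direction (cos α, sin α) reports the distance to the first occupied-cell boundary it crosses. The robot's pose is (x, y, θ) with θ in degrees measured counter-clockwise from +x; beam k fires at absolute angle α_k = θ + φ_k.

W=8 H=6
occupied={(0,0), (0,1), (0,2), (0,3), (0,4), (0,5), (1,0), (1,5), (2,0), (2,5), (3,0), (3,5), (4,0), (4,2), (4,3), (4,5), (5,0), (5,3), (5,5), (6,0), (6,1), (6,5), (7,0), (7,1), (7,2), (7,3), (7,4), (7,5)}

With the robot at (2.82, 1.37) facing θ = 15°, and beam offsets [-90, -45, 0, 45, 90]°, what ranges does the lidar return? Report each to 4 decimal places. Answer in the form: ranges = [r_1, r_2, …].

beam 1: φ=-90°, α=285°
  dir = (cos 285°, sin 285°) = (0.2588, -0.9659); from cell (2,1)
  next x-line at t=0.6955, next y-line at t=0.3831; Δt_x=3.8637, Δt_y=1.0353
    y: enter (2,0) at t=0.3831 ← occupied
  → r_1 = 0.3831
beam 2: φ=-45°, α=330°
  dir = (cos 330°, sin 330°) = (0.8660, -0.5000); from cell (2,1)
  next x-line at t=0.2078, next y-line at t=0.7400; Δt_x=1.1547, Δt_y=2.0000
    x: enter (3,1) at t=0.2078
    y: enter (3,0) at t=0.7400 ← occupied
  → r_2 = 0.7400
beam 3: φ=0°, α=15°
  dir = (cos 15°, sin 15°) = (0.9659, 0.2588); from cell (2,1)
  next x-line at t=0.1863, next y-line at t=2.4341; Δt_x=1.0353, Δt_y=3.8637
    x: enter (3,1) at t=0.1863
    x: enter (4,1) at t=1.2216
    x: enter (5,1) at t=2.2569
    y: enter (5,2) at t=2.4341
    x: enter (6,2) at t=3.2922
    x: enter (7,2) at t=4.3275 ← occupied
  → r_3 = 4.3275
beam 4: φ=45°, α=60°
  dir = (cos 60°, sin 60°) = (0.5000, 0.8660); from cell (2,1)
  next x-line at t=0.3600, next y-line at t=0.7275; Δt_x=2.0000, Δt_y=1.1547
    x: enter (3,1) at t=0.3600
    y: enter (3,2) at t=0.7275
    y: enter (3,3) at t=1.8822
    x: enter (4,3) at t=2.3600 ← occupied
  → r_4 = 2.3600
beam 5: φ=90°, α=105°
  dir = (cos 105°, sin 105°) = (-0.2588, 0.9659); from cell (2,1)
  next x-line at t=3.1682, next y-line at t=0.6522; Δt_x=3.8637, Δt_y=1.0353
    y: enter (2,2) at t=0.6522
    y: enter (2,3) at t=1.6875
    y: enter (2,4) at t=2.7228
    x: enter (1,4) at t=3.1682
    y: enter (1,5) at t=3.7581 ← occupied
  → r_5 = 3.7581

ranges = [0.3831, 0.7400, 4.3275, 2.3600, 3.7581]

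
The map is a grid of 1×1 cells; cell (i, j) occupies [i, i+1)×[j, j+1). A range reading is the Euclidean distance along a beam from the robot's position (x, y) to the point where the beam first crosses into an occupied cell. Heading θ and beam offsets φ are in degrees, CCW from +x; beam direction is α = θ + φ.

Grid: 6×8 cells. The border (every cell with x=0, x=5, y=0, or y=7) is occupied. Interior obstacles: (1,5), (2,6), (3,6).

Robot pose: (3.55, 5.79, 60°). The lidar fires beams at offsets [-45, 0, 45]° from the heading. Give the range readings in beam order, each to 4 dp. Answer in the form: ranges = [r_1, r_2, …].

beam 1: φ=-45°, α=15°
  d=(0.9659,0.2588)  start (3,5)  tX=0.4659 tY=0.8114  stride 1/|dx|=1.0353 1/|dy|=3.8637
    cross x-line → (4,5), t=0.4659
    cross y-line → (4,6), t=0.8114
    cross x-line → (5,6), t=1.5012 (wall)
  → r_1 = 1.5012
beam 2: φ=0°, α=60°
  d=(0.5000,0.8660)  start (3,5)  tX=0.9000 tY=0.2425  stride 1/|dx|=2.0000 1/|dy|=1.1547
    cross y-line → (3,6), t=0.2425 (wall)
  → r_2 = 0.2425
beam 3: φ=45°, α=105°
  d=(-0.2588,0.9659)  start (3,5)  tX=2.1250 tY=0.2174  stride 1/|dx|=3.8637 1/|dy|=1.0353
    cross y-line → (3,6), t=0.2174 (wall)
  → r_3 = 0.2174

ranges = [1.5012, 0.2425, 0.2174]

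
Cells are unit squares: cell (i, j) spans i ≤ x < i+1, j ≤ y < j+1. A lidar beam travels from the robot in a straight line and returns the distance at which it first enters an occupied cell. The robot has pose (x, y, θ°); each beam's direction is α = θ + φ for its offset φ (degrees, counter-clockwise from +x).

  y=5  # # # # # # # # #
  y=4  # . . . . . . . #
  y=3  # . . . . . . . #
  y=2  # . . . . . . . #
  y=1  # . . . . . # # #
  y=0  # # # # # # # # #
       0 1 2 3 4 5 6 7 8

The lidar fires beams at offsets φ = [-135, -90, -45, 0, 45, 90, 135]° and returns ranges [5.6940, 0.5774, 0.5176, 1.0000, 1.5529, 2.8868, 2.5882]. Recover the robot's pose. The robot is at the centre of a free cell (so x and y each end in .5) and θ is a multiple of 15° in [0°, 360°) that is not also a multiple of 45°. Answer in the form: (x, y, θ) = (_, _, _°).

Candidates: 26 free-cell centres × 16 headings = 416 poses. Raycast each; keep the one whose scan matches to 4 dp.
  (4.5, 2.5, 105°): beam 1 = 1.7321 ≠ 5.6940 ✗
  (5.5, 2.5, 165°): beam 1 = 2.8868 ≠ 5.6940 ✗
  (1.5, 3.5, 255°): beam 1 = 1.0000 ≠ 5.6940 ✗
  (1.5, 1.5, 165°): beam 1 = 7.0000 ≠ 5.6940 ✗
  …
  (6.5, 2.5, 330°): r_1=5.6940, r_2=0.5774, r_3=0.5176, r_4=1.0000, r_5=1.5529, r_6=2.8868, r_7=2.5882 — all match ✓
No second candidate reproduces the full scan.

(x, y, θ) = (6.5, 2.5, 330°)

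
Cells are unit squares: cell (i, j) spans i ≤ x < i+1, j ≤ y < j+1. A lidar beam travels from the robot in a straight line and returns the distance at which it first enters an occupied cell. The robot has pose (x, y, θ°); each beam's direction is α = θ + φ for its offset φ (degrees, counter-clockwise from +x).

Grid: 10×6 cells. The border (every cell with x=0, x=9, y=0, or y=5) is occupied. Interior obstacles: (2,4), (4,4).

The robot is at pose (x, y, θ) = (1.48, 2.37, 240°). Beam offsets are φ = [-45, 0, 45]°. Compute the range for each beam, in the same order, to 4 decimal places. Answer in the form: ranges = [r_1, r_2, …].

beam 1: φ=-45°, α=195°
  direction (-0.9659, -0.2588); cell (1,2); t to first gridline: x 0.4969, y 1.4296 (then +1.0353 / +3.8637)
    (0,2) via x @ 0.4969  # hit
  → r_1 = 0.4969
beam 2: φ=0°, α=240°
  direction (-0.5000, -0.8660); cell (1,2); t to first gridline: x 0.9600, y 0.4272 (then +2.0000 / +1.1547)
    (1,1) via y @ 0.4272
    (0,1) via x @ 0.9600  # hit
  → r_2 = 0.9600
beam 3: φ=45°, α=285°
  direction (0.2588, -0.9659); cell (1,2); t to first gridline: x 2.0091, y 0.3831 (then +3.8637 / +1.0353)
    (1,1) via y @ 0.3831
    (1,0) via y @ 1.4183  # hit
  → r_3 = 1.4183

ranges = [0.4969, 0.9600, 1.4183]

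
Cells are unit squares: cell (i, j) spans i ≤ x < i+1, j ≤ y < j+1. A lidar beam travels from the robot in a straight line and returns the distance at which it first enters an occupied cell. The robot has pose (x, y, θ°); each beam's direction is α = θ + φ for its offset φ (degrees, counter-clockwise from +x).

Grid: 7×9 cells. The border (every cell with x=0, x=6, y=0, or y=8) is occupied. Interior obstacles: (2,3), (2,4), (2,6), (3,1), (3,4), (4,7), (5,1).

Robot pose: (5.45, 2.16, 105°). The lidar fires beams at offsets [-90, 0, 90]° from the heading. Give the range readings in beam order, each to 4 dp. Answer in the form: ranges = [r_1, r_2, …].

ranges = [0.5694, 5.0107, 1.5012]

beam 1: φ=-90°, α=15°
  cosα=0.9659 sinα=0.2588 | (5,2) | tMaxX 0.5694 tMaxY 3.2455 | tΔX 1.0353 tΔY 3.8637
    t=0.5694 [x] (6,2) — stop
  → r_1 = 0.5694
beam 2: φ=0°, α=105°
  cosα=-0.2588 sinα=0.9659 | (5,2) | tMaxX 1.7387 tMaxY 0.8696 | tΔX 3.8637 tΔY 1.0353
    t=0.8696 [y] (5,3)
    t=1.7387 [x] (4,3)
    t=1.9049 [y] (4,4)
    t=2.9402 [y] (4,5)
    t=3.9755 [y] (4,6)
    t=5.0107 [y] (4,7) — stop
  → r_2 = 5.0107
beam 3: φ=90°, α=195°
  cosα=-0.9659 sinα=-0.2588 | (5,2) | tMaxX 0.4659 tMaxY 0.6182 | tΔX 1.0353 tΔY 3.8637
    t=0.4659 [x] (4,2)
    t=0.6182 [y] (4,1)
    t=1.5012 [x] (3,1) — stop
  → r_3 = 1.5012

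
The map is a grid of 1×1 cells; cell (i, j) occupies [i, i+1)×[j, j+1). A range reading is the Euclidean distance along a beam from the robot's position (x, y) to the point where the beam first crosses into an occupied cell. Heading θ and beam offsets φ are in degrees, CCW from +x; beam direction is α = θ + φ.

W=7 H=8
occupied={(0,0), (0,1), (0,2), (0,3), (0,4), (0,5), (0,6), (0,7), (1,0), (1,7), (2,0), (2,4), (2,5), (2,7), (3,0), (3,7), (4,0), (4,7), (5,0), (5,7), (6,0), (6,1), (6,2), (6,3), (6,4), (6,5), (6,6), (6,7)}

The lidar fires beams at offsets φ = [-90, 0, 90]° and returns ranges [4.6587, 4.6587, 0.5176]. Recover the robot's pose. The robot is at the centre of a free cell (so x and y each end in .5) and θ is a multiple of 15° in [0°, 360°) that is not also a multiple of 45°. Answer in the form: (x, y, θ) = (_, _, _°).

(x, y, θ) = (5.5, 5.5, 255°)

Enumerate (i+0.5, j+0.5, θ) over the 28 free cells and 16 admissible headings. For each, cast all 3 beams and compare to the given ranges.
  (2.5, 6.5, 300°): beam 1 = 1.7321 ≠ 4.6587 ✗
  (5.5, 1.5, 30°): beam 1 = 0.5774 ≠ 4.6587 ✗
  (5.5, 3.5, 210°): beam 1 = 4.0415 ≠ 4.6587 ✗
  (2.5, 6.5, 75°): beam 1 = 3.6235 ≠ 4.6587 ✗
  (3.5, 3.5, 30°): beam 1 = 2.8868 ≠ 4.6587 ✗
  …
  (5.5, 5.5, 255°): r_1=4.6587, r_2=4.6587, r_3=0.5176 — all match ✓
No second candidate reproduces the full scan.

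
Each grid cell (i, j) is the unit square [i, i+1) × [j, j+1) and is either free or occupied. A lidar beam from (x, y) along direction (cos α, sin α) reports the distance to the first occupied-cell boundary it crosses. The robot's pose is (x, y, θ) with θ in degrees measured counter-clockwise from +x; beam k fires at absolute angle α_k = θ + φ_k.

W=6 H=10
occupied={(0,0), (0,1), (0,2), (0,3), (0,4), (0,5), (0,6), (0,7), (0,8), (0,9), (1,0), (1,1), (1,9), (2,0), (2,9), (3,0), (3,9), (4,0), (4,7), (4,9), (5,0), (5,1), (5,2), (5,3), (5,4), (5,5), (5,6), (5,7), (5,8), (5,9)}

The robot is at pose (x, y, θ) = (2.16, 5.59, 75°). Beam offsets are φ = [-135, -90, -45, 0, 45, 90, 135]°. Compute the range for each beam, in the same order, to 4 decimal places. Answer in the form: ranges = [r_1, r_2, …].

beam 1: φ=-135°, α=300°
  d=(0.5000,-0.8660)  start (2,5)  tX=1.6800 tY=0.6813  stride 1/|dx|=2.0000 1/|dy|=1.1547
    cross y-line → (2,4), t=0.6813
    cross x-line → (3,4), t=1.6800
    cross y-line → (3,3), t=1.8360
    cross y-line → (3,2), t=2.9907
    cross x-line → (4,2), t=3.6800
    cross y-line → (4,1), t=4.1454
    cross y-line → (4,0), t=5.3001 (wall)
  → r_1 = 5.3001
beam 2: φ=-90°, α=345°
  d=(0.9659,-0.2588)  start (2,5)  tX=0.8696 tY=2.2796  stride 1/|dx|=1.0353 1/|dy|=3.8637
    cross x-line → (3,5), t=0.8696
    cross x-line → (4,5), t=1.9049
    cross y-line → (4,4), t=2.2796
    cross x-line → (5,4), t=2.9402 (wall)
  → r_2 = 2.9402
beam 3: φ=-45°, α=30°
  d=(0.8660,0.5000)  start (2,5)  tX=0.9699 tY=0.8200  stride 1/|dx|=1.1547 1/|dy|=2.0000
    cross y-line → (2,6), t=0.8200
    cross x-line → (3,6), t=0.9699
    cross x-line → (4,6), t=2.1246
    cross y-line → (4,7), t=2.8200 (wall)
  → r_3 = 2.8200
beam 4: φ=0°, α=75°
  d=(0.2588,0.9659)  start (2,5)  tX=3.2455 tY=0.4245  stride 1/|dx|=3.8637 1/|dy|=1.0353
    cross y-line → (2,6), t=0.4245
    cross y-line → (2,7), t=1.4597
    cross y-line → (2,8), t=2.4950
    cross x-line → (3,8), t=3.2455
    cross y-line → (3,9), t=3.5303 (wall)
  → r_4 = 3.5303
beam 5: φ=45°, α=120°
  d=(-0.5000,0.8660)  start (2,5)  tX=0.3200 tY=0.4734  stride 1/|dx|=2.0000 1/|dy|=1.1547
    cross x-line → (1,5), t=0.3200
    cross y-line → (1,6), t=0.4734
    cross y-line → (1,7), t=1.6281
    cross x-line → (0,7), t=2.3200 (wall)
  → r_5 = 2.3200
beam 6: φ=90°, α=165°
  d=(-0.9659,0.2588)  start (2,5)  tX=0.1656 tY=1.5841  stride 1/|dx|=1.0353 1/|dy|=3.8637
    cross x-line → (1,5), t=0.1656
    cross x-line → (0,5), t=1.2009 (wall)
  → r_6 = 1.2009
beam 7: φ=135°, α=210°
  d=(-0.8660,-0.5000)  start (2,5)  tX=0.1848 tY=1.1800  stride 1/|dx|=1.1547 1/|dy|=2.0000
    cross x-line → (1,5), t=0.1848
    cross y-line → (1,4), t=1.1800
    cross x-line → (0,4), t=1.3395 (wall)
  → r_7 = 1.3395

ranges = [5.3001, 2.9402, 2.8200, 3.5303, 2.3200, 1.2009, 1.3395]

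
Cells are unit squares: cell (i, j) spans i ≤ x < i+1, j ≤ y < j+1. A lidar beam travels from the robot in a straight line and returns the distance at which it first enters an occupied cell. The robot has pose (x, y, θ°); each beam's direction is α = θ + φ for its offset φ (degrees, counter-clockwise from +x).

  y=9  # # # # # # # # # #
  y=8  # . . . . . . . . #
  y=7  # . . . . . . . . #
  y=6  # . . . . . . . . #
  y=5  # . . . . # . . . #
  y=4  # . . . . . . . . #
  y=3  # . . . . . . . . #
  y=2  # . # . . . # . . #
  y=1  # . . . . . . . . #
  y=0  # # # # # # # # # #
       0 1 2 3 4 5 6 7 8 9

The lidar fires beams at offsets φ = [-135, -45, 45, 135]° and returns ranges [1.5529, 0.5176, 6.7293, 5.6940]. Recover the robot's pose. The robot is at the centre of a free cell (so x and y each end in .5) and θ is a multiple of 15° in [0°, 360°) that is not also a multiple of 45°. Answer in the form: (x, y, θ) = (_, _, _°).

Enumerate (i+0.5, j+0.5, θ) over the 61 free cells and 16 admissible headings. For each, cast all 4 beams and compare to the given ranges.
  (8.5, 2.5, 150°): beam 1 = 0.5176 ≠ 1.5529 ✗
  (2.5, 8.5, 120°): beam 1 = 6.7293 ≠ 1.5529 ✗
  (7.5, 6.5, 120°): beam 2 = 2.5882 ≠ 0.5176 ✗
  (3.5, 7.5, 15°): beam 1 = 5.0000 ≠ 1.5529 ✗
  (2.5, 6.5, 255°): beam 1 = 2.8868 ≠ 1.5529 ✗
  …
  (2.5, 3.5, 330°): r_1=1.5529, r_2=0.5176, r_3=6.7293, r_4=5.6940 — all match ✓
Only this pose fits every beam.

(x, y, θ) = (2.5, 3.5, 330°)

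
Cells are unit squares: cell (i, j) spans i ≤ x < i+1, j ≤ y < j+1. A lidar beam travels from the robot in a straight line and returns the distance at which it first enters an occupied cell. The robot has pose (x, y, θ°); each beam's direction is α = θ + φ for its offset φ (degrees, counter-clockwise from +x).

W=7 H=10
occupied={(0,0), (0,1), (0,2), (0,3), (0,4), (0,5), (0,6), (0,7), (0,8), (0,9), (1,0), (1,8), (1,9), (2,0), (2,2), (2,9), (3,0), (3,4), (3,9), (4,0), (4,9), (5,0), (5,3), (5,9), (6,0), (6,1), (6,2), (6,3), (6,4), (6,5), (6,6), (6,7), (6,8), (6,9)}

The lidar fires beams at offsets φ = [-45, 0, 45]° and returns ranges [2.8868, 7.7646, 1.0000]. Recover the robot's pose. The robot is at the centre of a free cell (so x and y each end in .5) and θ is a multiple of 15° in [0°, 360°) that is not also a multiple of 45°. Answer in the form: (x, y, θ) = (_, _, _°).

(x, y, θ) = (3.5, 1.5, 75°)

Candidates: 36 free-cell centres × 16 headings = 576 poses. Raycast each; keep the one whose scan matches to 4 dp.
  (3.5, 1.5, 60°): beam 1 = 2.5882 ≠ 2.8868 ✗
  (3.5, 6.5, 105°): beam 2 = 2.5882 ≠ 7.7646 ✗
  (5.5, 7.5, 345°): beam 1 = 1.0000 ≠ 2.8868 ✗
  (3.5, 1.5, 330°): beam 1 = 0.5176 ≠ 2.8868 ✗
  (1.5, 7.5, 30°): beam 1 = 4.6587 ≠ 2.8868 ✗
  …
  (3.5, 1.5, 75°): r_1=2.8868, r_2=7.7646, r_3=1.0000 — all match ✓
No second candidate reproduces the full scan.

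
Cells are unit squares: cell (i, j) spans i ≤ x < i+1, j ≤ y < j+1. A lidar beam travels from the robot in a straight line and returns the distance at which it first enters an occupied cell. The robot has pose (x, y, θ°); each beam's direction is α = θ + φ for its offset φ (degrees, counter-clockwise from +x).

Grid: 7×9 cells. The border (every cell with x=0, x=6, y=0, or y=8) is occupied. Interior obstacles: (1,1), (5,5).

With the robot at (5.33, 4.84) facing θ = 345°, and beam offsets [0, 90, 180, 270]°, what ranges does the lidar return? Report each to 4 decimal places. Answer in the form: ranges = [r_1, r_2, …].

ranges = [0.6936, 0.1656, 4.4827, 3.9755]

beam 1: φ=0°, α=345°
  d=(0.9659,-0.2588)  start (5,4)  tX=0.6936 tY=3.2455  stride 1/|dx|=1.0353 1/|dy|=3.8637
    cross x-line → (6,4), t=0.6936 (wall)
  → r_1 = 0.6936
beam 2: φ=90°, α=75°
  d=(0.2588,0.9659)  start (5,4)  tX=2.5887 tY=0.1656  stride 1/|dx|=3.8637 1/|dy|=1.0353
    cross y-line → (5,5), t=0.1656 (wall)
  → r_2 = 0.1656
beam 3: φ=180°, α=165°
  d=(-0.9659,0.2588)  start (5,4)  tX=0.3416 tY=0.6182  stride 1/|dx|=1.0353 1/|dy|=3.8637
    cross x-line → (4,4), t=0.3416
    cross y-line → (4,5), t=0.6182
    cross x-line → (3,5), t=1.3769
    cross x-line → (2,5), t=2.4122
    cross x-line → (1,5), t=3.4475
    cross y-line → (1,6), t=4.4819
    cross x-line → (0,6), t=4.4827 (wall)
  → r_3 = 4.4827
beam 4: φ=270°, α=255°
  d=(-0.2588,-0.9659)  start (5,4)  tX=1.2750 tY=0.8696  stride 1/|dx|=3.8637 1/|dy|=1.0353
    cross y-line → (5,3), t=0.8696
    cross x-line → (4,3), t=1.2750
    cross y-line → (4,2), t=1.9049
    cross y-line → (4,1), t=2.9402
    cross y-line → (4,0), t=3.9755 (wall)
  → r_4 = 3.9755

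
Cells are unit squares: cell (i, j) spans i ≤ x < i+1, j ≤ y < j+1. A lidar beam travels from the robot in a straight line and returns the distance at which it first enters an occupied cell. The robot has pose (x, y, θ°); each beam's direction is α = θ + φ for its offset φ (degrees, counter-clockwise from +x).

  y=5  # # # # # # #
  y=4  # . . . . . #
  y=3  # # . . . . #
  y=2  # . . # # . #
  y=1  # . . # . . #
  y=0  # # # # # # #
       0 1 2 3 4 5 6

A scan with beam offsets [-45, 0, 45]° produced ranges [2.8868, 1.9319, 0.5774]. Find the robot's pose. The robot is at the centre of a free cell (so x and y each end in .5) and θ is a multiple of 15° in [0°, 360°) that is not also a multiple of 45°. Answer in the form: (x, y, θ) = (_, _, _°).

Enumerate (i+0.5, j+0.5, θ) over the 16 free cells and 16 admissible headings. For each, cast all 3 beams and compare to the given ranges.
  (4.5, 4.5, 120°): beam 1 = 0.5176 ≠ 2.8868 ✗
  (2.5, 3.5, 195°): beam 1 = 0.5774 ≠ 2.8868 ✗
  (5.5, 3.5, 30°): beam 1 = 0.5176 ≠ 2.8868 ✗
  …
  (3.5, 4.5, 15°): r_1=2.8868, r_2=1.9319, r_3=0.5774 — all match ✓
Unique over the lattice → pose = (3.5, 4.5, 15°).

(x, y, θ) = (3.5, 4.5, 15°)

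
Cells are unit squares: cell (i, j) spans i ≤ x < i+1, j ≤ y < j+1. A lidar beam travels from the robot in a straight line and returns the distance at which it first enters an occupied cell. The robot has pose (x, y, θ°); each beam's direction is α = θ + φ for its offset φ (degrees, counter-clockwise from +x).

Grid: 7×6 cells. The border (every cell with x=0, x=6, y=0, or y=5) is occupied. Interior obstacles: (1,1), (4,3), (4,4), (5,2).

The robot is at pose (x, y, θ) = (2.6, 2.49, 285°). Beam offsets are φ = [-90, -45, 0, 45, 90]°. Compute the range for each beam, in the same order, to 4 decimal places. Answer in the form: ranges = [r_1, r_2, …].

ranges = [1.6564, 1.2000, 1.5426, 2.9800, 1.9705]

beam 1: φ=-90°, α=195°
  d=(-0.9659,-0.2588)  start (2,2)  tX=0.6212 tY=1.8932  stride 1/|dx|=1.0353 1/|dy|=3.8637
    cross x-line → (1,2), t=0.6212
    cross x-line → (0,2), t=1.6564 (wall)
  → r_1 = 1.6564
beam 2: φ=-45°, α=240°
  d=(-0.5000,-0.8660)  start (2,2)  tX=1.2000 tY=0.5658  stride 1/|dx|=2.0000 1/|dy|=1.1547
    cross y-line → (2,1), t=0.5658
    cross x-line → (1,1), t=1.2000 (wall)
  → r_2 = 1.2000
beam 3: φ=0°, α=285°
  d=(0.2588,-0.9659)  start (2,2)  tX=1.5455 tY=0.5073  stride 1/|dx|=3.8637 1/|dy|=1.0353
    cross y-line → (2,1), t=0.5073
    cross y-line → (2,0), t=1.5426 (wall)
  → r_3 = 1.5426
beam 4: φ=45°, α=330°
  d=(0.8660,-0.5000)  start (2,2)  tX=0.4619 tY=0.9800  stride 1/|dx|=1.1547 1/|dy|=2.0000
    cross x-line → (3,2), t=0.4619
    cross y-line → (3,1), t=0.9800
    cross x-line → (4,1), t=1.6166
    cross x-line → (5,1), t=2.7713
    cross y-line → (5,0), t=2.9800 (wall)
  → r_4 = 2.9800
beam 5: φ=90°, α=15°
  d=(0.9659,0.2588)  start (2,2)  tX=0.4141 tY=1.9705  stride 1/|dx|=1.0353 1/|dy|=3.8637
    cross x-line → (3,2), t=0.4141
    cross x-line → (4,2), t=1.4494
    cross y-line → (4,3), t=1.9705 (wall)
  → r_5 = 1.9705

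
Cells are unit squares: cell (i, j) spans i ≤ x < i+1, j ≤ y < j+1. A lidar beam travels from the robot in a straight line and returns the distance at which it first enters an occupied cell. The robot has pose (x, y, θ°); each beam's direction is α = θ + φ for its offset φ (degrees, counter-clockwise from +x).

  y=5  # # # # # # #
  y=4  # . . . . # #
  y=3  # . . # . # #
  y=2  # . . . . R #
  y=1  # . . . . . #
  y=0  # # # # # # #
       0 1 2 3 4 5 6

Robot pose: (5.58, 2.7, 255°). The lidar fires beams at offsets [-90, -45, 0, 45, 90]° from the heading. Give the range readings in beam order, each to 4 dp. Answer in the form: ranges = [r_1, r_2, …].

ranges = [1.6357, 3.4000, 1.7600, 0.8400, 0.4348]

beam 1: φ=-90°, α=165°
  d=(-0.9659,0.2588)  start (5,2)  tX=0.6005 tY=1.1591  stride 1/|dx|=1.0353 1/|dy|=3.8637
    cross x-line → (4,2), t=0.6005
    cross y-line → (4,3), t=1.1591
    cross x-line → (3,3), t=1.6357 (wall)
  → r_1 = 1.6357
beam 2: φ=-45°, α=210°
  d=(-0.8660,-0.5000)  start (5,2)  tX=0.6697 tY=1.4000  stride 1/|dx|=1.1547 1/|dy|=2.0000
    cross x-line → (4,2), t=0.6697
    cross y-line → (4,1), t=1.4000
    cross x-line → (3,1), t=1.8244
    cross x-line → (2,1), t=2.9791
    cross y-line → (2,0), t=3.4000 (wall)
  → r_2 = 3.4000
beam 3: φ=0°, α=255°
  d=(-0.2588,-0.9659)  start (5,2)  tX=2.2409 tY=0.7247  stride 1/|dx|=3.8637 1/|dy|=1.0353
    cross y-line → (5,1), t=0.7247
    cross y-line → (5,0), t=1.7600 (wall)
  → r_3 = 1.7600
beam 4: φ=45°, α=300°
  d=(0.5000,-0.8660)  start (5,2)  tX=0.8400 tY=0.8083  stride 1/|dx|=2.0000 1/|dy|=1.1547
    cross y-line → (5,1), t=0.8083
    cross x-line → (6,1), t=0.8400 (wall)
  → r_4 = 0.8400
beam 5: φ=90°, α=345°
  d=(0.9659,-0.2588)  start (5,2)  tX=0.4348 tY=2.7046  stride 1/|dx|=1.0353 1/|dy|=3.8637
    cross x-line → (6,2), t=0.4348 (wall)
  → r_5 = 0.4348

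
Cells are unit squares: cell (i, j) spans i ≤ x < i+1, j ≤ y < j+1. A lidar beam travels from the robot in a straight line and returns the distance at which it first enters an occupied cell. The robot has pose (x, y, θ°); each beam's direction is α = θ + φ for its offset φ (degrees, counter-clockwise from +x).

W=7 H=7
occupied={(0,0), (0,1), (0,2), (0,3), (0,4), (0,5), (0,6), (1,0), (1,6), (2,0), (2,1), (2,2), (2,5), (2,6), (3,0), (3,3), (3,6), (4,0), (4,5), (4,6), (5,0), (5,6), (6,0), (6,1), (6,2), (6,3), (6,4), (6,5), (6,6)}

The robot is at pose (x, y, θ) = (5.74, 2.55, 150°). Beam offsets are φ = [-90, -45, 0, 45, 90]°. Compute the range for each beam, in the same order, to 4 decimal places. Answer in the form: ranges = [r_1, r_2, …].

beam 1: φ=-90°, α=60°
  dir = (cos 60°, sin 60°) = (0.5000, 0.8660); from cell (5,2)
  next x-line at t=0.5200, next y-line at t=0.5196; Δt_x=2.0000, Δt_y=1.1547
    y: enter (5,3) at t=0.5196
    x: enter (6,3) at t=0.5200 ← occupied
  → r_1 = 0.5200
beam 2: φ=-45°, α=105°
  dir = (cos 105°, sin 105°) = (-0.2588, 0.9659); from cell (5,2)
  next x-line at t=2.8591, next y-line at t=0.4659; Δt_x=3.8637, Δt_y=1.0353
    y: enter (5,3) at t=0.4659
    y: enter (5,4) at t=1.5012
    y: enter (5,5) at t=2.5364
    x: enter (4,5) at t=2.8591 ← occupied
  → r_2 = 2.8591
beam 3: φ=0°, α=150°
  dir = (cos 150°, sin 150°) = (-0.8660, 0.5000); from cell (5,2)
  next x-line at t=0.8545, next y-line at t=0.9000; Δt_x=1.1547, Δt_y=2.0000
    x: enter (4,2) at t=0.8545
    y: enter (4,3) at t=0.9000
    x: enter (3,3) at t=2.0092 ← occupied
  → r_3 = 2.0092
beam 4: φ=45°, α=195°
  dir = (cos 195°, sin 195°) = (-0.9659, -0.2588); from cell (5,2)
  next x-line at t=0.7661, next y-line at t=2.1250; Δt_x=1.0353, Δt_y=3.8637
    x: enter (4,2) at t=0.7661
    x: enter (3,2) at t=1.8014
    y: enter (3,1) at t=2.1250
    x: enter (2,1) at t=2.8367 ← occupied
  → r_4 = 2.8367
beam 5: φ=90°, α=240°
  dir = (cos 240°, sin 240°) = (-0.5000, -0.8660); from cell (5,2)
  next x-line at t=1.4800, next y-line at t=0.6351; Δt_x=2.0000, Δt_y=1.1547
    y: enter (5,1) at t=0.6351
    x: enter (4,1) at t=1.4800
    y: enter (4,0) at t=1.7898 ← occupied
  → r_5 = 1.7898

ranges = [0.5200, 2.8591, 2.0092, 2.8367, 1.7898]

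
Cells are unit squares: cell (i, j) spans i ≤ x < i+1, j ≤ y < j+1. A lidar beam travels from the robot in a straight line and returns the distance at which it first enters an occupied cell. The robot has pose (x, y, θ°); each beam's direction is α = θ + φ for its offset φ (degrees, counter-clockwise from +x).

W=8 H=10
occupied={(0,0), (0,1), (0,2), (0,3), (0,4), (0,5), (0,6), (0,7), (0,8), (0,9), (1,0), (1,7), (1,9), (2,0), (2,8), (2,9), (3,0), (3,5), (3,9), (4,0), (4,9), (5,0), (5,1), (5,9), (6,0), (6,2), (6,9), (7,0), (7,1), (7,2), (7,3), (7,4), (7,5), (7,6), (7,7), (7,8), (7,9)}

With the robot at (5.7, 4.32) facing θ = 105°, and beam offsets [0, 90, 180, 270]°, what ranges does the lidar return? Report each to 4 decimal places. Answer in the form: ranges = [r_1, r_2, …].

beam 1: φ=0°, α=105°
  direction (-0.2588, 0.9659); cell (5,4); t to first gridline: x 2.7046, y 0.7040 (then +3.8637 / +1.0353)
    (5,5) via y @ 0.7040
    (5,6) via y @ 1.7393
    (4,6) via x @ 2.7046
    (4,7) via y @ 2.7745
    (4,8) via y @ 3.8098
    (4,9) via y @ 4.8451  # hit
  → r_1 = 4.8451
beam 2: φ=90°, α=195°
  direction (-0.9659, -0.2588); cell (5,4); t to first gridline: x 0.7247, y 1.2364 (then +1.0353 / +3.8637)
    (4,4) via x @ 0.7247
    (4,3) via y @ 1.2364
    (3,3) via x @ 1.7600
    (2,3) via x @ 2.7952
    (1,3) via x @ 3.8305
    (0,3) via x @ 4.8658  # hit
  → r_2 = 4.8658
beam 3: φ=180°, α=285°
  direction (0.2588, -0.9659); cell (5,4); t to first gridline: x 1.1591, y 0.3313 (then +3.8637 / +1.0353)
    (5,3) via y @ 0.3313
    (6,3) via x @ 1.1591
    (6,2) via y @ 1.3666  # hit
  → r_3 = 1.3666
beam 4: φ=270°, α=15°
  direction (0.9659, 0.2588); cell (5,4); t to first gridline: x 0.3106, y 2.6273 (then +1.0353 / +3.8637)
    (6,4) via x @ 0.3106
    (7,4) via x @ 1.3459  # hit
  → r_4 = 1.3459

ranges = [4.8451, 4.8658, 1.3666, 1.3459]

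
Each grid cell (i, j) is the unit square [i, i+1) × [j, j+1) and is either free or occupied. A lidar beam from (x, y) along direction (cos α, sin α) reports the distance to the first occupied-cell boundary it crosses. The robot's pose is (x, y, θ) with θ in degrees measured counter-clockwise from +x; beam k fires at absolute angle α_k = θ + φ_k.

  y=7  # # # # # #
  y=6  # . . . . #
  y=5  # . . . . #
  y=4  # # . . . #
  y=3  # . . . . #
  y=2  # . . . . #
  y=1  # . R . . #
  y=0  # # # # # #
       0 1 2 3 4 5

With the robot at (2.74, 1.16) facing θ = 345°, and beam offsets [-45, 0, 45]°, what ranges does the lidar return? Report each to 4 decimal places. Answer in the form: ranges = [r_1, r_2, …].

ranges = [0.1848, 0.6182, 2.6096]

beam 1: φ=-45°, α=300°
  d=(0.5000,-0.8660)  start (2,1)  tX=0.5200 tY=0.1848  stride 1/|dx|=2.0000 1/|dy|=1.1547
    cross y-line → (2,0), t=0.1848 (wall)
  → r_1 = 0.1848
beam 2: φ=0°, α=345°
  d=(0.9659,-0.2588)  start (2,1)  tX=0.2692 tY=0.6182  stride 1/|dx|=1.0353 1/|dy|=3.8637
    cross x-line → (3,1), t=0.2692
    cross y-line → (3,0), t=0.6182 (wall)
  → r_2 = 0.6182
beam 3: φ=45°, α=30°
  d=(0.8660,0.5000)  start (2,1)  tX=0.3002 tY=1.6800  stride 1/|dx|=1.1547 1/|dy|=2.0000
    cross x-line → (3,1), t=0.3002
    cross x-line → (4,1), t=1.4549
    cross y-line → (4,2), t=1.6800
    cross x-line → (5,2), t=2.6096 (wall)
  → r_3 = 2.6096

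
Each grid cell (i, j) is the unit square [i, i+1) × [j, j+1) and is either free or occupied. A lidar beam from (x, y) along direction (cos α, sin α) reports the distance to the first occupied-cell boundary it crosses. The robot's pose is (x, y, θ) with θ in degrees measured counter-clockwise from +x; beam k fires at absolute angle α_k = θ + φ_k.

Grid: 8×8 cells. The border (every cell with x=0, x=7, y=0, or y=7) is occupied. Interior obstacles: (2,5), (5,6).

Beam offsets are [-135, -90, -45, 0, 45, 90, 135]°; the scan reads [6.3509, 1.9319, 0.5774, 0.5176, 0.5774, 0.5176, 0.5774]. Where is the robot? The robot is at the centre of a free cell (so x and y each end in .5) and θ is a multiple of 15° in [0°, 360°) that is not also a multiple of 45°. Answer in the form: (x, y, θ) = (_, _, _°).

Enumerate (i+0.5, j+0.5, θ) over the 34 free cells and 16 admissible headings. For each, cast all 7 beams and compare to the given ranges.
  (5.5, 3.5, 15°): beam 1 = 2.8868 ≠ 6.3509 ✗
  (4.5, 3.5, 105°): beam 1 = 2.8868 ≠ 6.3509 ✗
  (4.5, 2.5, 15°): beam 1 = 1.7321 ≠ 6.3509 ✗
  (3.5, 6.5, 240°): beam 1 = 0.5176 ≠ 6.3509 ✗
  (1.5, 6.5, 30°): beam 1 = 1.9319 ≠ 6.3509 ✗
  …
  (6.5, 6.5, 15°): r_1=6.3509, r_2=1.9319, r_3=0.5774, r_4=0.5176, r_5=0.5774, r_6=0.5176, r_7=0.5774 — all match ✓
Only this pose fits every beam.

(x, y, θ) = (6.5, 6.5, 15°)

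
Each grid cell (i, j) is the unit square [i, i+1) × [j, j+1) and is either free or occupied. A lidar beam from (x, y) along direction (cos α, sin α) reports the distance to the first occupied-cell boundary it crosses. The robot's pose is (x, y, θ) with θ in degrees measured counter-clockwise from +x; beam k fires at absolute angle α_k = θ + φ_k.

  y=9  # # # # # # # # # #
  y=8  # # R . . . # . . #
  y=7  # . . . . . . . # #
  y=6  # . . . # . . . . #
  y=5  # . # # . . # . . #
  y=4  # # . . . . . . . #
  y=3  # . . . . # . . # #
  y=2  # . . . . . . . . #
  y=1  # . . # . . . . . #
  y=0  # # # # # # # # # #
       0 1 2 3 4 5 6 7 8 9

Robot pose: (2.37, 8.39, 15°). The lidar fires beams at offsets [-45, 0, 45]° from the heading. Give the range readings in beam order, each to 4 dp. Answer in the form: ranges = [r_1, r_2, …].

ranges = [2.7800, 2.3569, 0.7044]

beam 1: φ=-45°, α=330°
  cosα=0.8660 sinα=-0.5000 | (2,8) | tMaxX 0.7275 tMaxY 0.7800 | tΔX 1.1547 tΔY 2.0000
    t=0.7275 [x] (3,8)
    t=0.7800 [y] (3,7)
    t=1.8822 [x] (4,7)
    t=2.7800 [y] (4,6) — stop
  → r_1 = 2.7800
beam 2: φ=0°, α=15°
  cosα=0.9659 sinα=0.2588 | (2,8) | tMaxX 0.6522 tMaxY 2.3569 | tΔX 1.0353 tΔY 3.8637
    t=0.6522 [x] (3,8)
    t=1.6875 [x] (4,8)
    t=2.3569 [y] (4,9) — stop
  → r_2 = 2.3569
beam 3: φ=45°, α=60°
  cosα=0.5000 sinα=0.8660 | (2,8) | tMaxX 1.2600 tMaxY 0.7044 | tΔX 2.0000 tΔY 1.1547
    t=0.7044 [y] (2,9) — stop
  → r_3 = 0.7044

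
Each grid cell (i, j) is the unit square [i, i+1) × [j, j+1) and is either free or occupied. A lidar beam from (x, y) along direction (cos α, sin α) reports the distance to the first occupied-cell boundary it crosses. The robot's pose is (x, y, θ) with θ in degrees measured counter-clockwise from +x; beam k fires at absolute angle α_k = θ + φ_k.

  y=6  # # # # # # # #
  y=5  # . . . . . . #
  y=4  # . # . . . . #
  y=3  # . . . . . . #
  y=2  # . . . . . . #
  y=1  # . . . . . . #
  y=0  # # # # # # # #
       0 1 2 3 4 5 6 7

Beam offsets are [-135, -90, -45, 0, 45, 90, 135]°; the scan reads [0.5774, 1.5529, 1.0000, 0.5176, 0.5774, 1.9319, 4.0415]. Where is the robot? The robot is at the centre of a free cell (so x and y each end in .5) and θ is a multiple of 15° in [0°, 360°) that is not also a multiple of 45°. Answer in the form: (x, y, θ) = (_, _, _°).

Candidates: 29 free-cell centres × 16 headings = 464 poses. Raycast each; keep the one whose scan matches to 4 dp.
  (6.5, 5.5, 300°): beam 1 = 1.9319 ≠ 0.5774 ✗
  (3.5, 1.5, 345°): beam 1 = 1.0000 ≠ 0.5774 ✗
  (1.5, 5.5, 15°): beam 1 = 1.0000 ≠ 0.5774 ✗
  (5.5, 1.5, 285°): beam 1 = 5.1962 ≠ 0.5774 ✗
  …
  (1.5, 4.5, 165°): r_1=0.5774, r_2=1.5529, r_3=1.0000, r_4=0.5176, r_5=0.5774, r_6=1.9319, r_7=4.0415 — all match ✓
No second candidate reproduces the full scan.

(x, y, θ) = (1.5, 4.5, 165°)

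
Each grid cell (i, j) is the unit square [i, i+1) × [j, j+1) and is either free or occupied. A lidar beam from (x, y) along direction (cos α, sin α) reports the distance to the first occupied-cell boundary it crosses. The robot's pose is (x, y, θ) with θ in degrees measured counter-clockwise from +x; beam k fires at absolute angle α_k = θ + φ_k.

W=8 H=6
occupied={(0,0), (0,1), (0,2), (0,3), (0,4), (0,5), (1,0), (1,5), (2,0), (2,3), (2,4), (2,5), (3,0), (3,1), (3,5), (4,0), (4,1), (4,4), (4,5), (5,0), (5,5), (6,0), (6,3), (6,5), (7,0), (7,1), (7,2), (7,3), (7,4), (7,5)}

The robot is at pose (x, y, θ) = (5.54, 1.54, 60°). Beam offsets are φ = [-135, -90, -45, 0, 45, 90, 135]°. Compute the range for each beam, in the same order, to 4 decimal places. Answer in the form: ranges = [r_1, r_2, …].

beam 1: φ=-135°, α=285°
  direction (0.2588, -0.9659); cell (5,1); t to first gridline: x 1.7773, y 0.5590 (then +3.8637 / +1.0353)
    (5,0) via y @ 0.5590  # hit
  → r_1 = 0.5590
beam 2: φ=-90°, α=330°
  direction (0.8660, -0.5000); cell (5,1); t to first gridline: x 0.5312, y 1.0800 (then +1.1547 / +2.0000)
    (6,1) via x @ 0.5312
    (6,0) via y @ 1.0800  # hit
  → r_2 = 1.0800
beam 3: φ=-45°, α=15°
  direction (0.9659, 0.2588); cell (5,1); t to first gridline: x 0.4762, y 1.7773 (then +1.0353 / +3.8637)
    (6,1) via x @ 0.4762
    (7,1) via x @ 1.5115  # hit
  → r_3 = 1.5115
beam 4: φ=0°, α=60°
  direction (0.5000, 0.8660); cell (5,1); t to first gridline: x 0.9200, y 0.5312 (then +2.0000 / +1.1547)
    (5,2) via y @ 0.5312
    (6,2) via x @ 0.9200
    (6,3) via y @ 1.6859  # hit
  → r_4 = 1.6859
beam 5: φ=45°, α=105°
  direction (-0.2588, 0.9659); cell (5,1); t to first gridline: x 2.0864, y 0.4762 (then +3.8637 / +1.0353)
    (5,2) via y @ 0.4762
    (5,3) via y @ 1.5115
    (4,3) via x @ 2.0864
    (4,4) via y @ 2.5468  # hit
  → r_5 = 2.5468
beam 6: φ=90°, α=150°
  direction (-0.8660, 0.5000); cell (5,1); t to first gridline: x 0.6235, y 0.9200 (then +1.1547 / +2.0000)
    (4,1) via x @ 0.6235  # hit
  → r_6 = 0.6235
beam 7: φ=135°, α=195°
  direction (-0.9659, -0.2588); cell (5,1); t to first gridline: x 0.5590, y 2.0864 (then +1.0353 / +3.8637)
    (4,1) via x @ 0.5590  # hit
  → r_7 = 0.5590

ranges = [0.5590, 1.0800, 1.5115, 1.6859, 2.5468, 0.6235, 0.5590]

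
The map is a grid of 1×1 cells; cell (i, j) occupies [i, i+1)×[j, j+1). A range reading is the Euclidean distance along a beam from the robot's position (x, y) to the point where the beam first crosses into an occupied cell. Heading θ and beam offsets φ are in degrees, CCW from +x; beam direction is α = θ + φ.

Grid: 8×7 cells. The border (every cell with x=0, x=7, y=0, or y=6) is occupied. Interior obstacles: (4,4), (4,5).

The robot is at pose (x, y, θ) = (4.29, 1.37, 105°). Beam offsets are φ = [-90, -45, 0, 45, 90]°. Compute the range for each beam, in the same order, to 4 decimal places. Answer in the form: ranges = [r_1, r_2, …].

ranges = [2.8056, 5.3463, 4.7933, 3.7990, 1.4296]

beam 1: φ=-90°, α=15°
  direction (0.9659, 0.2588); cell (4,1); t to first gridline: x 0.7350, y 2.4341 (then +1.0353 / +3.8637)
    (5,1) via x @ 0.7350
    (6,1) via x @ 1.7703
    (6,2) via y @ 2.4341
    (7,2) via x @ 2.8056  # hit
  → r_1 = 2.8056
beam 2: φ=-45°, α=60°
  direction (0.5000, 0.8660); cell (4,1); t to first gridline: x 1.4200, y 0.7275 (then +2.0000 / +1.1547)
    (4,2) via y @ 0.7275
    (5,2) via x @ 1.4200
    (5,3) via y @ 1.8822
    (5,4) via y @ 3.0369
    (6,4) via x @ 3.4200
    (6,5) via y @ 4.1916
    (6,6) via y @ 5.3463  # hit
  → r_2 = 5.3463
beam 3: φ=0°, α=105°
  direction (-0.2588, 0.9659); cell (4,1); t to first gridline: x 1.1205, y 0.6522 (then +3.8637 / +1.0353)
    (4,2) via y @ 0.6522
    (3,2) via x @ 1.1205
    (3,3) via y @ 1.6875
    (3,4) via y @ 2.7228
    (3,5) via y @ 3.7581
    (3,6) via y @ 4.7933  # hit
  → r_3 = 4.7933
beam 4: φ=45°, α=150°
  direction (-0.8660, 0.5000); cell (4,1); t to first gridline: x 0.3349, y 1.2600 (then +1.1547 / +2.0000)
    (3,1) via x @ 0.3349
    (3,2) via y @ 1.2600
    (2,2) via x @ 1.4896
    (1,2) via x @ 2.6443
    (1,3) via y @ 3.2600
    (0,3) via x @ 3.7990  # hit
  → r_4 = 3.7990
beam 5: φ=90°, α=195°
  direction (-0.9659, -0.2588); cell (4,1); t to first gridline: x 0.3002, y 1.4296 (then +1.0353 / +3.8637)
    (3,1) via x @ 0.3002
    (2,1) via x @ 1.3355
    (2,0) via y @ 1.4296  # hit
  → r_5 = 1.4296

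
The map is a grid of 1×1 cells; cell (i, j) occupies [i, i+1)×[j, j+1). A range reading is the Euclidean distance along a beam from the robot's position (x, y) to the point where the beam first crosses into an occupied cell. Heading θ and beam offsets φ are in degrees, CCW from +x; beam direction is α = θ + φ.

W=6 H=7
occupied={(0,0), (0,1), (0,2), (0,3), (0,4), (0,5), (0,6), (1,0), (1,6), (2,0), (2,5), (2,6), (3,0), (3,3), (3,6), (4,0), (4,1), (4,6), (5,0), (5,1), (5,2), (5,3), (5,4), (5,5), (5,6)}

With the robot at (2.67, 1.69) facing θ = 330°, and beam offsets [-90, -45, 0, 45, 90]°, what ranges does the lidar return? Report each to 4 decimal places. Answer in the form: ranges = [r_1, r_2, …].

beam 1: φ=-90°, α=240°
  cosα=-0.5000 sinα=-0.8660 | (2,1) | tMaxX 1.3400 tMaxY 0.7967 | tΔX 2.0000 tΔY 1.1547
    t=0.7967 [y] (2,0) — stop
  → r_1 = 0.7967
beam 2: φ=-45°, α=285°
  cosα=0.2588 sinα=-0.9659 | (2,1) | tMaxX 1.2750 tMaxY 0.7143 | tΔX 3.8637 tΔY 1.0353
    t=0.7143 [y] (2,0) — stop
  → r_2 = 0.7143
beam 3: φ=0°, α=330°
  cosα=0.8660 sinα=-0.5000 | (2,1) | tMaxX 0.3811 tMaxY 1.3800 | tΔX 1.1547 tΔY 2.0000
    t=0.3811 [x] (3,1)
    t=1.3800 [y] (3,0) — stop
  → r_3 = 1.3800
beam 4: φ=45°, α=15°
  cosα=0.9659 sinα=0.2588 | (2,1) | tMaxX 0.3416 tMaxY 1.1977 | tΔX 1.0353 tΔY 3.8637
    t=0.3416 [x] (3,1)
    t=1.1977 [y] (3,2)
    t=1.3769 [x] (4,2)
    t=2.4122 [x] (5,2) — stop
  → r_4 = 2.4122
beam 5: φ=90°, α=60°
  cosα=0.5000 sinα=0.8660 | (2,1) | tMaxX 0.6600 tMaxY 0.3580 | tΔX 2.0000 tΔY 1.1547
    t=0.3580 [y] (2,2)
    t=0.6600 [x] (3,2)
    t=1.5127 [y] (3,3) — stop
  → r_5 = 1.5127

ranges = [0.7967, 0.7143, 1.3800, 2.4122, 1.5127]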